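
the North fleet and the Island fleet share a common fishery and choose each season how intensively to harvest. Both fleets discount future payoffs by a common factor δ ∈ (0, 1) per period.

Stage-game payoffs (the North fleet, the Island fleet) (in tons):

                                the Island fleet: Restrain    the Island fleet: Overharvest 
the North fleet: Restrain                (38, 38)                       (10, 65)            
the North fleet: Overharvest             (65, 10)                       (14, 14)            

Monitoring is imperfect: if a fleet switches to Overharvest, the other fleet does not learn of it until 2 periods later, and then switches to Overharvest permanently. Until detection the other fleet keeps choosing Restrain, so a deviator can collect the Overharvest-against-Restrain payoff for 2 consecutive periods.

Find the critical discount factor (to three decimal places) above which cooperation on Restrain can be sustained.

0.728

Deviating for the 2 undetected periods gains 65−38 = 27 per period over cooperation, then loses 38−14 = 24 per period forever once punishment starts.
Gain: 27(1 + δ + … + δ^1); loss: 24·δ^2/(1−δ).
No profitable deviation ⇔ 27(1−δ^2) ≤ 24·δ^2, i.e. δ^2 ≥ 27/(27+24) = 9/17.
Hence δ ≥ (9/17)^(1/2) ≈ 0.728.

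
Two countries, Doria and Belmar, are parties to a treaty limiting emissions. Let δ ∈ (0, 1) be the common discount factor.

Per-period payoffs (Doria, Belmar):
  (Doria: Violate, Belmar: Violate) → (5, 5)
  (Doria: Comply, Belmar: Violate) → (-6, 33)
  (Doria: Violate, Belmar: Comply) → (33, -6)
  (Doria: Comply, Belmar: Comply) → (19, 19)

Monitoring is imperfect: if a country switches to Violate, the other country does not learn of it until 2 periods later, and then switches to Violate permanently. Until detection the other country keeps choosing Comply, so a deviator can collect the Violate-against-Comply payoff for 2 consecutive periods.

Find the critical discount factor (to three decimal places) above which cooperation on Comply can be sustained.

0.707

The best deviation is to choose Violate for all 2 undetected periods, earning 33 each, then 5 forever once detected.
Deviation value: 33(1−δ^2)/(1−δ) + 5δ^2/(1−δ); cooperation value: 19/(1−δ).
IC: 19 ≥ 33(1−δ^2) + 5δ^2 = 33 − 28δ^2.
So δ^2 ≥ 14/28 = 1/2, giving δ ≥ (1/2)^(1/2) ≈ 0.707.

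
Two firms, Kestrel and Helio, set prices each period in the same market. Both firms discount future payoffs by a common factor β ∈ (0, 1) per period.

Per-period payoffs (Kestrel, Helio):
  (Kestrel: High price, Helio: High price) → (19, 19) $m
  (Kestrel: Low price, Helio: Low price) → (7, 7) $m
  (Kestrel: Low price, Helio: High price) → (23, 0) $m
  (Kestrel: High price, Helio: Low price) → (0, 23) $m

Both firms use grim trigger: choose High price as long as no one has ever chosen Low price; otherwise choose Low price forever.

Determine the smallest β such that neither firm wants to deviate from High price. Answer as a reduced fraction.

One-period gain from deviating is 23 − 19 = 4. The loss is 19 − 7 = 12 in every subsequent period, with present value 12·β/(1−β).
Deviation is unprofitable when 12·β/(1−β) ≥ 4, i.e. β/(1−β) ≥ 1/3.
Equivalently β ≥ 4/(4+12) = 1/4.

1/4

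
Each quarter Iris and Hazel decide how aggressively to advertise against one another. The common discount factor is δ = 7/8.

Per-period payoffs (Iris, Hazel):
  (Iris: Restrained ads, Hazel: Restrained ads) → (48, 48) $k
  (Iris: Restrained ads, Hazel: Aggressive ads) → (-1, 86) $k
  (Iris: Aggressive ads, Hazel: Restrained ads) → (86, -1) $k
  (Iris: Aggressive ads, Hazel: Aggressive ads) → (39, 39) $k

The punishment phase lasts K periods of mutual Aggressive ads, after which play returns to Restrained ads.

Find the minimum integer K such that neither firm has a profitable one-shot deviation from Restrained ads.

IC: δ(1−δ^K)/(1−δ) ≥ (86−48)/(48−39) = 38/9.
With δ = 7/8: need 1 − δ^K ≥ 38/9·(1−7/8)/(7/8), i.e. δ^K ≤ 0.3968.
Since (7/8)^6 = 0.4488 and (7/8)^7 = 0.3927, the smallest such K is 7.

7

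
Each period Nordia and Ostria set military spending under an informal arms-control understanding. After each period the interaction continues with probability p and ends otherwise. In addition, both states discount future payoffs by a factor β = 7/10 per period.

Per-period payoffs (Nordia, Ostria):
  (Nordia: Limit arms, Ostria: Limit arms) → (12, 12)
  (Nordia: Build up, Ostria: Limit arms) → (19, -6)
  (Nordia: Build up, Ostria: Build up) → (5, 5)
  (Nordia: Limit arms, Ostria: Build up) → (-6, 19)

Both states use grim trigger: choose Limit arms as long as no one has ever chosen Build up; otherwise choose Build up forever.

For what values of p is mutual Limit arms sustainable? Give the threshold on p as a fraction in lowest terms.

5/7

Expected continuation weight on next period's payoff is β·p = 7/10·p, which plays the role of the discount factor.
Cooperation requires 7/10·p ≥ (19−12)/(19−5) = 1/2, hence p ≥ 5/7.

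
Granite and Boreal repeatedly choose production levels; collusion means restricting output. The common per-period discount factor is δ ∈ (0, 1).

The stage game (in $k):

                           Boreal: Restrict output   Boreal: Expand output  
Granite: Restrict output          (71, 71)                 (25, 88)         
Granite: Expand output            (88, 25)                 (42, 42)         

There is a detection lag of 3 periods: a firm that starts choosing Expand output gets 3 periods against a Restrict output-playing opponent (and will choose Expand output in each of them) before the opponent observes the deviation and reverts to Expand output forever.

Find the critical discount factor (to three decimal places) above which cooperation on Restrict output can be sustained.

Deviating for the 3 undetected periods gains 88−71 = 17 per period over cooperation, then loses 71−42 = 29 per period forever once punishment starts.
Gain: 17(1 + δ + … + δ^2); loss: 29·δ^3/(1−δ).
No profitable deviation ⇔ 17(1−δ^3) ≤ 29·δ^3, i.e. δ^3 ≥ 17/(17+29) = 17/46.
Hence δ ≥ (17/46)^(1/3) ≈ 0.718.

0.718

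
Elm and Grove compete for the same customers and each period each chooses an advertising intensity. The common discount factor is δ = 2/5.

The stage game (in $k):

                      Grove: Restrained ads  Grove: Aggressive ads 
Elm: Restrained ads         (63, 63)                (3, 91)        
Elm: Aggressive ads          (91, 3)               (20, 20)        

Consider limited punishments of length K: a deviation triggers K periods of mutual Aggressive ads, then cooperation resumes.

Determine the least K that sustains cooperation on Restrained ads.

Need Σ_{k=1}^{K} δ^k ≥ (91−63)/(63−20) = 0.6512 at δ = 2/5.
At K = 4 the sum is 0.6496 < 0.6512; at K = 5 it is 0.6598 ≥ 0.6512.
So the minimum punishment length is K = 5.

5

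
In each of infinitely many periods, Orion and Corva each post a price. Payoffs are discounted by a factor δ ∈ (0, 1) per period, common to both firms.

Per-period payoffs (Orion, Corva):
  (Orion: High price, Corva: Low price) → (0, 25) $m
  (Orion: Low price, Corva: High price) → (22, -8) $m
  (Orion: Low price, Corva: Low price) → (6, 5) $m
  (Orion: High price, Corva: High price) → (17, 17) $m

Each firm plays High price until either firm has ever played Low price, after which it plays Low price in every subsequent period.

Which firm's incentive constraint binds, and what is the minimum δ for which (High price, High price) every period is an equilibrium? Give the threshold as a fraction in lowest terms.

Orion's threshold: (22−17)/(22−6) = 5/16.
Corva's threshold: (25−17)/(25−5) = 2/5.
5/16 < 2/5, so Corva binds and δ* = 2/5.

Corva; δ ≥ 2/5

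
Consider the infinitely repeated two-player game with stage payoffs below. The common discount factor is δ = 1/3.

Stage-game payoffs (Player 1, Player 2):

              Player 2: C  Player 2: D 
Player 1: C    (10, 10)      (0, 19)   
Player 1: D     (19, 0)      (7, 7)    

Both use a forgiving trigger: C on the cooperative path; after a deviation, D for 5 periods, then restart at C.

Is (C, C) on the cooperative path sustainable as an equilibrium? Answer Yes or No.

A one-shot deviation gives 19 now, then 7 for 5 periods, then back to 10.
Gain from deviating: (19−10) today; loss: (10−7) in each of the next 5 periods.
No-deviation condition: (10−7)(δ+…+δ^5) ≥ 19−10, i.e. δ+…+δ^5 ≥ 3.
At δ = 1/3: δ+…+δ^5 = 0.4979 < 3.0000.
So cooperation is not sustainable.

No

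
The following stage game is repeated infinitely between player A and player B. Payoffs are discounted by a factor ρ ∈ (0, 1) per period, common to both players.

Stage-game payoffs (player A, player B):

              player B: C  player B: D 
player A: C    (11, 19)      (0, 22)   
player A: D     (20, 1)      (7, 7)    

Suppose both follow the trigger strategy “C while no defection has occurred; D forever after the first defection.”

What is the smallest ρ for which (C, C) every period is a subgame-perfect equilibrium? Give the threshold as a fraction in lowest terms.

9/13

player A's threshold: (20−11)/(20−7) = 9/13.
player B's threshold: (22−19)/(22−7) = 1/5.
9/13 > 1/5, so player A binds and ρ* = 9/13.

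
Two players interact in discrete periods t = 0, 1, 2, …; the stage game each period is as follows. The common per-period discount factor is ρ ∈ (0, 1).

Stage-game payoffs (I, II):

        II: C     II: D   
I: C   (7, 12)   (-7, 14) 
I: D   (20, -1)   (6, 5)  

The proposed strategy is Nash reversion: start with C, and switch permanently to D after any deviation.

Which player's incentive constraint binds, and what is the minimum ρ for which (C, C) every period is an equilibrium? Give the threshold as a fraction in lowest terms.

For I: deviation gain 20−7 = 13, per-period punishment loss 7−6 = 1. IC gives ρ ≥ 13/14.
For II: gain 2, loss 7 per period, so ρ ≥ 2/9.
The tighter constraint is I's, so cooperation needs ρ ≥ 13/14.

I; ρ ≥ 13/14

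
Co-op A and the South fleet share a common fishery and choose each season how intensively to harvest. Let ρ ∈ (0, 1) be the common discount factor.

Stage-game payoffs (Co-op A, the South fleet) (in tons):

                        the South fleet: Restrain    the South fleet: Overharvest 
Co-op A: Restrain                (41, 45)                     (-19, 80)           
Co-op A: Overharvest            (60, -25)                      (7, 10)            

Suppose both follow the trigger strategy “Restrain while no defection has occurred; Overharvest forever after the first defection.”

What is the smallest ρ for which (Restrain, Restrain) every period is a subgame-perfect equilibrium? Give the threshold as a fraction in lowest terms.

For Co-op A: deviation gain 60−41 = 19, per-period punishment loss 41−7 = 34. IC gives ρ ≥ 19/53.
For the South fleet: gain 35, loss 35 per period, so ρ ≥ 35/70 = 1/2.
The tighter constraint is the South fleet's, so cooperation needs ρ ≥ 1/2.

1/2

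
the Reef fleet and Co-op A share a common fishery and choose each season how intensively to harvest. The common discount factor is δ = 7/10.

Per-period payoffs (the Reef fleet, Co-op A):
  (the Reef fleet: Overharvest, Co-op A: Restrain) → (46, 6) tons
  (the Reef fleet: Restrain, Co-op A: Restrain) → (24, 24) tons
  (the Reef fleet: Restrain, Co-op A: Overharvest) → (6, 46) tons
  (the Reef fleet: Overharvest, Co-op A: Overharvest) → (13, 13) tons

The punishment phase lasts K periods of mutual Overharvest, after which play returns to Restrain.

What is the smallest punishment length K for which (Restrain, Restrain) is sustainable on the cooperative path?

6

No profitable deviation requires (24−13)(δ+…+δ^K) ≥ 46−24, i.e. δ+…+δ^K ≥ 2 ≈ 2.0000.
With δ = 7/10, the partial sums are K=1: 0.7000, K=2: 1.1900, K=3: 1.5330, K=4: 1.7731, K=5: 1.9412, K=6: 2.0588.
K = 6 is the first length at which the sum reaches 2.0000.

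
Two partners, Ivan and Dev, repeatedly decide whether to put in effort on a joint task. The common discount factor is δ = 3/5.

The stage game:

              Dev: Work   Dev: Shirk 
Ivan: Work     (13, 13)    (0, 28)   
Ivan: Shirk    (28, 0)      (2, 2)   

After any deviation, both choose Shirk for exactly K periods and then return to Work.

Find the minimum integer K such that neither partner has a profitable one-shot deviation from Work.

Need Σ_{k=1}^{K} δ^k ≥ (28−13)/(13−2) = 1.3636 at δ = 3/5.
At K = 4 the sum is 1.3056 < 1.3636; at K = 5 it is 1.3834 ≥ 1.3636.
So the minimum punishment length is K = 5.

5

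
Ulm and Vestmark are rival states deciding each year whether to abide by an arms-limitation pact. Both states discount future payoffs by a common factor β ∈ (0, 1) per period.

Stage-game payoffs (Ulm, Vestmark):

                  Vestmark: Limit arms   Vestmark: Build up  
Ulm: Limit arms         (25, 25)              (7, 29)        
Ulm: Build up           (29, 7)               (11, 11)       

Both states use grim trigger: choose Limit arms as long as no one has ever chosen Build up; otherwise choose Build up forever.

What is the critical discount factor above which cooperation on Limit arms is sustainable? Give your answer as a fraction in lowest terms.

2/9

25/(1−β) ≥ 29 + 11β/(1−β)
25 ≥ 29 − 18β
β ≥ 4/18 = 2/9.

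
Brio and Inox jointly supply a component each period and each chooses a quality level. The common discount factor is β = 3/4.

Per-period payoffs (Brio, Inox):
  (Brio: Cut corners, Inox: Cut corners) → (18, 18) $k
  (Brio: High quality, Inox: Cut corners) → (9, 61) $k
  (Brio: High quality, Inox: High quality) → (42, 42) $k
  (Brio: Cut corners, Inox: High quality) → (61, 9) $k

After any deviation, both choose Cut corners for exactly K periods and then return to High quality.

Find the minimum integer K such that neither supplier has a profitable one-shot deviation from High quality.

2

IC: β(1−β^K)/(1−β) ≥ (61−42)/(42−18) = 19/24.
With β = 3/4: need 1 − β^K ≥ 19/24·(1−3/4)/(3/4), i.e. β^K ≤ 0.7361.
Since (3/4)^1 = 0.7500 and (3/4)^2 = 0.5625, the smallest such K is 2.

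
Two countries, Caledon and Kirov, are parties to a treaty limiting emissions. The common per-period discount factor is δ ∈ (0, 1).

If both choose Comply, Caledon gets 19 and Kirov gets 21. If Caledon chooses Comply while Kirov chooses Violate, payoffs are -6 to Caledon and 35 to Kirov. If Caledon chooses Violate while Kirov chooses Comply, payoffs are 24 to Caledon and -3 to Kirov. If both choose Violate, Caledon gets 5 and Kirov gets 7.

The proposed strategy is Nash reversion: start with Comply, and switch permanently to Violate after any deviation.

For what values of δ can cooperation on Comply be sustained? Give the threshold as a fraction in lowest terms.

1/2

For Caledon: deviation gain 24−19 = 5, per-period punishment loss 19−5 = 14. IC gives δ ≥ 5/19.
For Kirov: gain 14, loss 14 per period, so δ ≥ 14/28 = 1/2.
The tighter constraint is Kirov's, so cooperation needs δ ≥ 1/2.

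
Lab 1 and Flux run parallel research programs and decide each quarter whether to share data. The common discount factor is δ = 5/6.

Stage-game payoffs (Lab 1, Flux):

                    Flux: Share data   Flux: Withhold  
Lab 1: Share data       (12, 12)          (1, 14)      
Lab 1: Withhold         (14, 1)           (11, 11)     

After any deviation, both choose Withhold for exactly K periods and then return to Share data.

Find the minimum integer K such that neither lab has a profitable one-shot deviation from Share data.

Need Σ_{k=1}^{K} δ^k ≥ (14−12)/(12−11) = 2.0000 at δ = 5/6.
At K = 2 the sum is 1.5278 < 2.0000; at K = 3 it is 2.1065 ≥ 2.0000.
So the minimum punishment length is K = 3.

3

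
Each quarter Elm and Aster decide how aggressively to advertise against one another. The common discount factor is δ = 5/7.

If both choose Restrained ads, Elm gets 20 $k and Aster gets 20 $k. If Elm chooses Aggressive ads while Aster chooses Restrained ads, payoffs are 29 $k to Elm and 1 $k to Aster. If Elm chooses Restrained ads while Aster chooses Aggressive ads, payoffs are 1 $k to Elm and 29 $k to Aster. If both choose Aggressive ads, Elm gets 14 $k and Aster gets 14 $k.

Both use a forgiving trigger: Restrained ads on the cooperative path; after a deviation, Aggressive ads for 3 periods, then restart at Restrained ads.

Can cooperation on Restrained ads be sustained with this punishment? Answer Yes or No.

Comparing payoff streams over the 4 periods until play realigns: cooperate → 20(1+δ+…+δ^3); deviate → 29 + 14(δ+…+δ^3).
Cooperation is sustained iff (20−14)(δ+…+δ^3) ≥ 29−20.
δ+…+δ^3 = 5/7·(1−(5/7)^3)/(1−5/7) = 1.5889, and (29−20)/(20−14) = 1.5000.
1.5889 ≥ 1.5000, so cooperation is sustainable.

Yes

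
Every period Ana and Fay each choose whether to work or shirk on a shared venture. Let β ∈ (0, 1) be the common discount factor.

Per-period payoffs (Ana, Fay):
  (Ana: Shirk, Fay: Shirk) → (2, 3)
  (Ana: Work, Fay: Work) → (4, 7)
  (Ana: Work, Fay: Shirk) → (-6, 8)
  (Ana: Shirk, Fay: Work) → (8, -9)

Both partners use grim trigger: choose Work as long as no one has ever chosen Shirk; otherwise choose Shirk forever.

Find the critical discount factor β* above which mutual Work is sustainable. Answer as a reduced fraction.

2/3

For Ana: deviation gain 8−4 = 4, per-period punishment loss 4−2 = 2. IC gives β ≥ 4/6 = 2/3.
For Fay: gain 1, loss 4 per period, so β ≥ 1/5.
The tighter constraint is Ana's, so cooperation needs β ≥ 2/3.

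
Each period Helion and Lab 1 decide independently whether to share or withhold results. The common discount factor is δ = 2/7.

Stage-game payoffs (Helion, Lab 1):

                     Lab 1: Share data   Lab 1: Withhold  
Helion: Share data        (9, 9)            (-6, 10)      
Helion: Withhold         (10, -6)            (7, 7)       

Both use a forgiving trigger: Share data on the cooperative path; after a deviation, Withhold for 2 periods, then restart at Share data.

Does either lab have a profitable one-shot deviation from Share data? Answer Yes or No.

Yes

A one-shot deviation gives 10 now, then 7 for 2 periods, then back to 9.
Gain from deviating: (10−9) today; loss: (9−7) in each of the next 2 periods.
No-deviation condition: (9−7)(δ+…+δ^2) ≥ 10−9, i.e. δ+…+δ^2 ≥ 1/2.
At δ = 2/7: δ+…+δ^2 = 0.3673 < 0.5000.
So cooperation is not sustainable.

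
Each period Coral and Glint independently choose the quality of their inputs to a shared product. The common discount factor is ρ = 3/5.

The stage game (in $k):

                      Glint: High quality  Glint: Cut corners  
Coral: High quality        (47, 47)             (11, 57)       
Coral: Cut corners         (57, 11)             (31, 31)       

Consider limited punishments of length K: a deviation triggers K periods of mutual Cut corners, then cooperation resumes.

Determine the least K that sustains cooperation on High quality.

Need Σ_{k=1}^{K} ρ^k ≥ (57−47)/(47−31) = 0.6250 at ρ = 3/5.
At K = 1 the sum is 0.6000 < 0.6250; at K = 2 it is 0.9600 ≥ 0.6250.
So the minimum punishment length is K = 2.

2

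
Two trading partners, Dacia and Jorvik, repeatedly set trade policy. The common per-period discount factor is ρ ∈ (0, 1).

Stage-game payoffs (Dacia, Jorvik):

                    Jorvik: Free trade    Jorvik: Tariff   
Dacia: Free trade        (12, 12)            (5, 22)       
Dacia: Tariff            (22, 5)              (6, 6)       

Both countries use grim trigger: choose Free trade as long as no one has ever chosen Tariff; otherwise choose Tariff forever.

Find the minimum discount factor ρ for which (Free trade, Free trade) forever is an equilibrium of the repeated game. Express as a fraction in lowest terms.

5/8

Under grim trigger the critical discount factor is (T−C)/(T−P) with T = 22, C = 12, P = 6.
ρ* = (22−12)/(22−6) = 10/16 = 5/8.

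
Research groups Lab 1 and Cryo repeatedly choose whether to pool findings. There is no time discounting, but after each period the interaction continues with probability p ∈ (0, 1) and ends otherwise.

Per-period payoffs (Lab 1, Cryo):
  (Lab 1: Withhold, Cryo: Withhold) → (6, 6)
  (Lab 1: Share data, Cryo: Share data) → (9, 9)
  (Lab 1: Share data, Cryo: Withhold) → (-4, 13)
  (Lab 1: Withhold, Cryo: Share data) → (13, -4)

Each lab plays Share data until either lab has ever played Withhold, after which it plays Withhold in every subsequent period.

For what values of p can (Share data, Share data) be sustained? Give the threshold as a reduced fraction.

With no time discounting, the continuation probability p plays the role of the discount factor.
Grim-trigger IC: 9/(1−p) ≥ 13 + 6p/(1−p) ⇒ p ≥ (13−9)/(13−6) = 4/7.

4/7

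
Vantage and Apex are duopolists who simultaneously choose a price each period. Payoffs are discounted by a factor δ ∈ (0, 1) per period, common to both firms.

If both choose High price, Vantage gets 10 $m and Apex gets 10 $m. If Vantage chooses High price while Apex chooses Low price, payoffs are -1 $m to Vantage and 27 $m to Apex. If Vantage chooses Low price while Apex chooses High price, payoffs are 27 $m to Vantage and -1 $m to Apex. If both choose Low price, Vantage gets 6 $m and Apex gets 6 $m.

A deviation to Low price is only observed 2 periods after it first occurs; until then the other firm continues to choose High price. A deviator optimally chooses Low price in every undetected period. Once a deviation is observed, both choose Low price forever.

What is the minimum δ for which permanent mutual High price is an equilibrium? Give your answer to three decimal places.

0.900

Deviating for the 2 undetected periods gains 27−10 = 17 per period over cooperation, then loses 10−6 = 4 per period forever once punishment starts.
Gain: 17(1 + δ + … + δ^1); loss: 4·δ^2/(1−δ).
No profitable deviation ⇔ 17(1−δ^2) ≤ 4·δ^2, i.e. δ^2 ≥ 17/(17+4) = 17/21.
Hence δ ≥ (17/21)^(1/2) ≈ 0.900.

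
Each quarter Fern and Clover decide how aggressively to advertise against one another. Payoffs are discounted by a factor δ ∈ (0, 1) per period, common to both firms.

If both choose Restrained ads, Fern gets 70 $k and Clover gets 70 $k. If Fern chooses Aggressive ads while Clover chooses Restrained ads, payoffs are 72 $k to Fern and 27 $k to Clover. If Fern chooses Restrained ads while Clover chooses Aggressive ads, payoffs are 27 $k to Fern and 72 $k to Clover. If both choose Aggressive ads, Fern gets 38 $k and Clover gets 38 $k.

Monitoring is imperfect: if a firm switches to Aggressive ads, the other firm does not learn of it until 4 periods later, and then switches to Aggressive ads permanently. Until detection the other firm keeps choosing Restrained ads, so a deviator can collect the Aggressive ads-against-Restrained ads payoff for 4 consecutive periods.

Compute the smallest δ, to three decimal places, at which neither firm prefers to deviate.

The best deviation is to choose Aggressive ads for all 4 undetected periods, earning 72 each, then 38 forever once detected.
Deviation value: 72(1−δ^4)/(1−δ) + 38δ^4/(1−δ); cooperation value: 70/(1−δ).
IC: 70 ≥ 72(1−δ^4) + 38δ^4 = 72 − 34δ^4.
So δ^4 ≥ 2/34 = 1/17, giving δ ≥ (1/17)^(1/4) ≈ 0.492.

0.492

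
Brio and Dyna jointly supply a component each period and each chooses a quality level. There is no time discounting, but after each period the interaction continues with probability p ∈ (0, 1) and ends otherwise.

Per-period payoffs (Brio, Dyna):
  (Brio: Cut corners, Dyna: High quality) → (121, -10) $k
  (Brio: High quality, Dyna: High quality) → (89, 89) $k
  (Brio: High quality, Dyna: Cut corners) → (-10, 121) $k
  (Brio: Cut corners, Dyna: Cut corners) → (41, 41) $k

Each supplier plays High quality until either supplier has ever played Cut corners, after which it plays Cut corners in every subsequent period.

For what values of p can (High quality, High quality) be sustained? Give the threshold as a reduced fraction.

2/5

With no time discounting, the continuation probability p plays the role of the discount factor.
Grim-trigger IC: 89/(1−p) ≥ 121 + 41p/(1−p) ⇒ p ≥ (121−89)/(121−41) = 2/5.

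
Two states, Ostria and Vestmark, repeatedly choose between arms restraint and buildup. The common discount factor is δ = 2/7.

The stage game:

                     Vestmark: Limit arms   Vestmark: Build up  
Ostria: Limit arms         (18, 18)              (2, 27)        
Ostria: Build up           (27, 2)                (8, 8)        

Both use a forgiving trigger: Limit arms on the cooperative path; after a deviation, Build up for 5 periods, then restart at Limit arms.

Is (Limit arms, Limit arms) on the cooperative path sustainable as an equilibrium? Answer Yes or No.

IC: δ+…+δ^5 ≥ (27−18)/(18−8) = 9/10.
At δ = 2/7: partial sum = 0.3992 < 0.9000. Cooperation not sustainable.

No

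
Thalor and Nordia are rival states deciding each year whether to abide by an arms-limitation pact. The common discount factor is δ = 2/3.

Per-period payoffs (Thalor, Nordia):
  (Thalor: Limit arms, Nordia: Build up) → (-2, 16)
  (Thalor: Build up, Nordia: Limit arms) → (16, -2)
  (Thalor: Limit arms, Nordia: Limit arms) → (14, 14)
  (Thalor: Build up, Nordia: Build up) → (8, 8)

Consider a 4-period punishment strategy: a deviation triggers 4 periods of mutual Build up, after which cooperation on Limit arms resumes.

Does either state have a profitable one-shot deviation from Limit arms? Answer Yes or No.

A one-shot deviation gives 16 now, then 8 for 4 periods, then back to 14.
Gain from deviating: (16−14) today; loss: (14−8) in each of the next 4 periods.
No-deviation condition: (14−8)(δ+…+δ^4) ≥ 16−14, i.e. δ+…+δ^4 ≥ 1/3.
At δ = 2/3: δ+…+δ^4 = 1.6049 ≥ 0.3333.
So cooperation is sustainable.

No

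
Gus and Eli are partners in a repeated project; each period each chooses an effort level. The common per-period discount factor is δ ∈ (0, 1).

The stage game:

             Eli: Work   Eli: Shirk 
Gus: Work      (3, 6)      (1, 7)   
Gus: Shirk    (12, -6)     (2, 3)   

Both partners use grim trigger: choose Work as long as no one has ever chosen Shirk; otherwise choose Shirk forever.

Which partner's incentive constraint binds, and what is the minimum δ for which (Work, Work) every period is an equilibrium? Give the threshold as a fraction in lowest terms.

Gus; δ ≥ 9/10

For Gus: deviation gain 12−3 = 9, per-period punishment loss 3−2 = 1. IC gives δ ≥ 9/10.
For Eli: gain 1, loss 3 per period, so δ ≥ 1/4.
The tighter constraint is Gus's, so cooperation needs δ ≥ 9/10.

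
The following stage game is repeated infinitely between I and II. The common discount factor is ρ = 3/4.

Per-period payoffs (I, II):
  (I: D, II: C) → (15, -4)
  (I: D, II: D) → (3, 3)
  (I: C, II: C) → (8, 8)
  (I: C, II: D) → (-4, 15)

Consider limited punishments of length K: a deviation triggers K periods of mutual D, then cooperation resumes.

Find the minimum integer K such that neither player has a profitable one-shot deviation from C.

3

No profitable deviation requires (8−3)(ρ+…+ρ^K) ≥ 15−8, i.e. ρ+…+ρ^K ≥ 7/5 ≈ 1.4000.
With ρ = 3/4, the partial sums are K=1: 0.7500, K=2: 1.3125, K=3: 1.7344.
K = 3 is the first length at which the sum reaches 1.4000.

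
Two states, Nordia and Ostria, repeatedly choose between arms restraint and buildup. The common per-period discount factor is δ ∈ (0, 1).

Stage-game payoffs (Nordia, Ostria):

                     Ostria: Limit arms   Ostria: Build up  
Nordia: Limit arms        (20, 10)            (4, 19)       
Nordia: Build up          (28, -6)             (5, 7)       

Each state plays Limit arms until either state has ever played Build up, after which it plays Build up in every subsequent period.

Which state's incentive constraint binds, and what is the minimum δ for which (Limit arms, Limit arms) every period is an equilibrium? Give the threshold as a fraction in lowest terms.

For Nordia: deviation gain 28−20 = 8, per-period punishment loss 20−5 = 15. IC gives δ ≥ 8/23.
For Ostria: gain 9, loss 3 per period, so δ ≥ 9/12 = 3/4.
The tighter constraint is Ostria's, so cooperation needs δ ≥ 3/4.

Ostria; δ ≥ 3/4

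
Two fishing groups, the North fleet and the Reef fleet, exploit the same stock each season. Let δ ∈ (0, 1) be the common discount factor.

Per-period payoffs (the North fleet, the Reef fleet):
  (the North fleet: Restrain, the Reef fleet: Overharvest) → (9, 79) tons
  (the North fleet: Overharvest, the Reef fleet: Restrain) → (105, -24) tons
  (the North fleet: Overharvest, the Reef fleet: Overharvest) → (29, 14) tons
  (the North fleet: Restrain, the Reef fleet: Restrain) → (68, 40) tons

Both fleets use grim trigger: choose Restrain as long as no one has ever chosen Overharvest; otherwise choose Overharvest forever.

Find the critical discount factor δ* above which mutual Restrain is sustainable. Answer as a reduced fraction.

3/5

For the North fleet: deviation gain 105−68 = 37, per-period punishment loss 68−29 = 39. IC gives δ ≥ 37/76.
For the Reef fleet: gain 39, loss 26 per period, so δ ≥ 39/65 = 3/5.
The tighter constraint is the Reef fleet's, so cooperation needs δ ≥ 3/5.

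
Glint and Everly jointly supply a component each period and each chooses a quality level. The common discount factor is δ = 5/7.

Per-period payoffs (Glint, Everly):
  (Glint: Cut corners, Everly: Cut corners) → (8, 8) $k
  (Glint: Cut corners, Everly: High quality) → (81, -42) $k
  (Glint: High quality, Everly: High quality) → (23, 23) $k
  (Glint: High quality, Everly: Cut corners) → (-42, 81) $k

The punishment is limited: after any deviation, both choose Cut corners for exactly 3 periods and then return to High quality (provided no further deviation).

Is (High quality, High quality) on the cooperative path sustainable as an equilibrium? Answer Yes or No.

IC: δ+…+δ^3 ≥ (81−23)/(23−8) = 58/15.
At δ = 5/7: partial sum = 1.5889 < 3.8667. Cooperation not sustainable.

No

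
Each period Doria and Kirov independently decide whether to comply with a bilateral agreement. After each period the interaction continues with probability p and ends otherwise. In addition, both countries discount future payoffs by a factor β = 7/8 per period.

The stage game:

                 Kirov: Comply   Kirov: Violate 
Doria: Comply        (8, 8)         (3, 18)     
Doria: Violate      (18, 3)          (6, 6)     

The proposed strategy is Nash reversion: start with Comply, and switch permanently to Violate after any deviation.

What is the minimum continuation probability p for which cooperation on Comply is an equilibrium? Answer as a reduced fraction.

Expected continuation weight on next period's payoff is β·p = 7/8·p, which plays the role of the discount factor.
Cooperation requires 7/8·p ≥ (18−8)/(18−6) = 5/6, hence p ≥ 20/21.

20/21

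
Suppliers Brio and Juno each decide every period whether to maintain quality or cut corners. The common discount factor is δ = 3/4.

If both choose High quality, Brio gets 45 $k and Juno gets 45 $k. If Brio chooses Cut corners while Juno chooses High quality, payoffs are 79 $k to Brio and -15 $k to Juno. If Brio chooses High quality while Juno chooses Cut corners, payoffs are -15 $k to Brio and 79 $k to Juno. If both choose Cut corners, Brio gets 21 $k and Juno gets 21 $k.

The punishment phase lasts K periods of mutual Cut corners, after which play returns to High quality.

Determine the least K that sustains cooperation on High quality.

3

IC: δ(1−δ^K)/(1−δ) ≥ (79−45)/(45−21) = 17/12.
With δ = 3/4: need 1 − δ^K ≥ 17/12·(1−3/4)/(3/4), i.e. δ^K ≤ 0.5278.
Since (3/4)^2 = 0.5625 and (3/4)^3 = 0.4219, the smallest such K is 3.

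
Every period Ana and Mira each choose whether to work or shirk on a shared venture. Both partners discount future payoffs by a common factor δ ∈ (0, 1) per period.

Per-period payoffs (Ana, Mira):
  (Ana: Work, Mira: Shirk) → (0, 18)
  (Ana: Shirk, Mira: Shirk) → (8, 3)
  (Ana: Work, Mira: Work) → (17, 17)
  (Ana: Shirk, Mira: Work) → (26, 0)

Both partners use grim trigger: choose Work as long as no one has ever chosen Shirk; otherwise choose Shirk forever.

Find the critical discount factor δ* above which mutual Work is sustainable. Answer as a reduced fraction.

1/2

For Ana: deviation gain 26−17 = 9, per-period punishment loss 17−8 = 9. IC gives δ ≥ 9/18 = 1/2.
For Mira: gain 1, loss 14 per period, so δ ≥ 1/15.
The tighter constraint is Ana's, so cooperation needs δ ≥ 1/2.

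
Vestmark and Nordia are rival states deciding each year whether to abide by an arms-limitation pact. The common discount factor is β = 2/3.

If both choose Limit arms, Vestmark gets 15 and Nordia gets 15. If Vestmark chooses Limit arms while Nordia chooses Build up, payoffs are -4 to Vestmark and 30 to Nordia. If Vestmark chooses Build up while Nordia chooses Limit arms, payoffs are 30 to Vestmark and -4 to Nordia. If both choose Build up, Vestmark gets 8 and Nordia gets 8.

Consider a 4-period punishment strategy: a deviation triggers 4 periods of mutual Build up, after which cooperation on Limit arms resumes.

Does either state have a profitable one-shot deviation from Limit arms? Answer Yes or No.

Yes

A one-shot deviation gives 30 now, then 8 for 4 periods, then back to 15.
Gain from deviating: (30−15) today; loss: (15−8) in each of the next 4 periods.
No-deviation condition: (15−8)(β+…+β^4) ≥ 30−15, i.e. β+…+β^4 ≥ 15/7.
At β = 2/3: β+…+β^4 = 1.6049 < 2.1429.
So cooperation is not sustainable.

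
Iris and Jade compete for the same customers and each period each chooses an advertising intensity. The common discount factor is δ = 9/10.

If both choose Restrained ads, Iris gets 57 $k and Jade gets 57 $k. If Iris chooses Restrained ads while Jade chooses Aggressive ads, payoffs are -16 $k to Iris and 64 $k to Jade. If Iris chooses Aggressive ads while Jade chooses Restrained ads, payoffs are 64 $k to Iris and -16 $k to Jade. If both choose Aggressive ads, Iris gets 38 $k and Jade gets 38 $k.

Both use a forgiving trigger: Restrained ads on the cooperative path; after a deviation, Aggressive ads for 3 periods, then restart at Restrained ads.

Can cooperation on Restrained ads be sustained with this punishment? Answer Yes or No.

Comparing payoff streams over the 4 periods until play realigns: cooperate → 57(1+δ+…+δ^3); deviate → 64 + 38(δ+…+δ^3).
Cooperation is sustained iff (57−38)(δ+…+δ^3) ≥ 64−57.
δ+…+δ^3 = 9/10·(1−(9/10)^3)/(1−9/10) = 2.4390, and (64−57)/(57−38) = 0.3684.
2.4390 ≥ 0.3684, so cooperation is sustainable.

Yes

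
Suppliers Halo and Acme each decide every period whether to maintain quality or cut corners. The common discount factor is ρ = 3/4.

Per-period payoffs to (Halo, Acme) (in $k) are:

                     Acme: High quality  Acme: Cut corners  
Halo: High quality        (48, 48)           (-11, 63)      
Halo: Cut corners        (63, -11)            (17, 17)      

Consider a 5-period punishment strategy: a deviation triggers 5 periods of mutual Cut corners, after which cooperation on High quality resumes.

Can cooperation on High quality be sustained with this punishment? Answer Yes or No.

Yes

IC: ρ+…+ρ^5 ≥ (63−48)/(48−17) = 15/31.
At ρ = 3/4: partial sum = 2.2881 ≥ 0.4839. Cooperation sustainable.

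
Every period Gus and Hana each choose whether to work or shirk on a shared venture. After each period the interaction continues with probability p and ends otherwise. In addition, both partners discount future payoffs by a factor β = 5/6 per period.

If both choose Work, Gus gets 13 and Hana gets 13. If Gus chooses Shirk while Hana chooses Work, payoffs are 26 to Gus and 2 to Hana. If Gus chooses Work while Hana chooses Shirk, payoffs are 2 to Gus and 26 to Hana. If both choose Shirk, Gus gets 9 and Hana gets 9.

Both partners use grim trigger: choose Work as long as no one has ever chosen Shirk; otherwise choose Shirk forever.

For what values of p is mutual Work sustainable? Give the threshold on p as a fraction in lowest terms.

78/85

Expected continuation weight on next period's payoff is β·p = 5/6·p, which plays the role of the discount factor.
Cooperation requires 5/6·p ≥ (26−13)/(26−9) = 13/17, hence p ≥ 78/85.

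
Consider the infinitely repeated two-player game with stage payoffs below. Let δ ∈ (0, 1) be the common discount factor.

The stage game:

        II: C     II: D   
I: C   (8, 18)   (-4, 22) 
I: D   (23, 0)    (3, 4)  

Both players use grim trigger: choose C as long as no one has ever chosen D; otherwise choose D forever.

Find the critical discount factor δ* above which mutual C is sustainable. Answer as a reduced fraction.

3/4

I: cooperation gives 8 each period; deviation gives 23 once then 3 forever.
  8/(1−δ) ≥ 23 + 3δ/(1−δ) ⇒ δ ≥ 15/20 = 3/4.
II: cooperation gives 18 each period; deviation gives 22 once then 4 forever.
  δ ≥ 4/18 = 2/9.
Both must hold, so the binding constraint is I's: δ ≥ 3/4.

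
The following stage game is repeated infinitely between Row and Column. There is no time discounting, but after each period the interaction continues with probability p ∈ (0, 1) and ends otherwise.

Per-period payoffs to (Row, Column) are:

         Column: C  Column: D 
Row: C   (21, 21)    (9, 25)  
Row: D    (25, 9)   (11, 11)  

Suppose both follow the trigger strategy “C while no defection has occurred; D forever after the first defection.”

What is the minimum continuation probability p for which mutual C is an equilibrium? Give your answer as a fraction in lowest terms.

Expected cooperation value is 21 + p·21 + p²·21 + … = 21/(1−p); deviation gives 25 + p·11/(1−p).
21 ≥ 25(1−p) + 11p ⇒ 14p ≥ 4 ⇒ p ≥ 4/14 = 2/7.

2/7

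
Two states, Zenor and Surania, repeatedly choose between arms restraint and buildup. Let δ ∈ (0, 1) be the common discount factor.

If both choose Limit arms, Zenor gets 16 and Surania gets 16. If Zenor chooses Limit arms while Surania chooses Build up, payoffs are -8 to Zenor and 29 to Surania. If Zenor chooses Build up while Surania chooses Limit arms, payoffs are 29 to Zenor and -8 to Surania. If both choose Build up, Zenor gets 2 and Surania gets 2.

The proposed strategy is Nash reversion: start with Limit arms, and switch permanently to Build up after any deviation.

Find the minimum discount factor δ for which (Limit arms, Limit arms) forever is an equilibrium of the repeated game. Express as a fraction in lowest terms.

13/27

Cooperation forever yields 16 each period: 16/(1−δ).
Deviating yields 29 once, then 2 forever: 29 + 2δ/(1−δ).
No profitable deviation requires 16/(1−δ) ≥ 29 + 2δ/(1−δ).
Multiplying by (1−δ): 16 ≥ 29(1−δ) + 2δ = 29 − 27δ.
So 27δ ≥ 13, i.e. δ ≥ 13/27.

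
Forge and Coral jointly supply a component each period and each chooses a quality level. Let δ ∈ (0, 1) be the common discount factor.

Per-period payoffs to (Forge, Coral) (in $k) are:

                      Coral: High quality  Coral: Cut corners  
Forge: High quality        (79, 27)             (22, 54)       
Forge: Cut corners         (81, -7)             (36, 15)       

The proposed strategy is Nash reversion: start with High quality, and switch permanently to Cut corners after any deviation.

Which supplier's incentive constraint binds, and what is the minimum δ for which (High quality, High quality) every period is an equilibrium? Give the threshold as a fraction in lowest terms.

For Forge: deviation gain 81−79 = 2, per-period punishment loss 79−36 = 43. IC gives δ ≥ 2/45.
For Coral: gain 27, loss 12 per period, so δ ≥ 27/39 = 9/13.
The tighter constraint is Coral's, so cooperation needs δ ≥ 9/13.

Coral; δ ≥ 9/13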